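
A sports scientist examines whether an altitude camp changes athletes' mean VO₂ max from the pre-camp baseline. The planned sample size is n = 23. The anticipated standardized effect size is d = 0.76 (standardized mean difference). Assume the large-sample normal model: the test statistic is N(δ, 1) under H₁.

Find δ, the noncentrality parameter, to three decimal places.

δ = d·√n = 0.76 × √23 = 3.6448

δ ≈ 3.645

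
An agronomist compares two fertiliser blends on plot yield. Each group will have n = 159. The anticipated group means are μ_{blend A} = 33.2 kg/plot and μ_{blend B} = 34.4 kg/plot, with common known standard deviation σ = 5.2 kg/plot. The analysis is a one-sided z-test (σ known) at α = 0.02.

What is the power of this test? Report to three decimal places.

Power ≈ 0.502

Standardized effect: d = |μ_{blend A} − μ_{blend B}| / σ = |33.2 − 34.4| / 5.2 = 0.2308
Noncentrality parameter: δ = d·√(n/2) = 0.2308 × √(159/2) = 2.0576
One-sided α = 0.02 → critical value z_{0.02} = 2.054.
Power = P(Z > 2.054 − δ) = Φ(0.004) = 0.5015.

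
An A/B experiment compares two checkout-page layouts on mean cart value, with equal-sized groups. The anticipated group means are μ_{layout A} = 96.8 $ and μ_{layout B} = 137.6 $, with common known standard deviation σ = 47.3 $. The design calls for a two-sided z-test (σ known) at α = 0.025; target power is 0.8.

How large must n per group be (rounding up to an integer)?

Standardized effect: d = |μ_{layout A} − μ_{layout B}| / σ = |96.8 − 137.6| / 47.3 = 0.8626
For power 0.8 need Φ(δ − z_{0.0125}) = 0.8, so δ = z_{0.0125} + z_{0.20} = 2.241 + 0.842 = 3.083.
(The Φ(−δ − z_{α/2}) term is vanishingly small for δ > 0 and is dropped in the standard sample-size formula.)
δ = d·√(n/2) ⇒ n = 2(δ/d)² = 2 × (3.083 / 0.8626)² = 25.55.
Rounding up, n = 26 per group.

n = 26 per group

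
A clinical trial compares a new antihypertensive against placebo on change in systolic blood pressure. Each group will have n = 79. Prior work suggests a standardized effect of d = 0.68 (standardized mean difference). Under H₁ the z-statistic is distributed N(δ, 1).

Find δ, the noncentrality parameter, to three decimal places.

δ = d·√(n/2) = 0.68 × √(79/2) = 4.2737

δ ≈ 4.274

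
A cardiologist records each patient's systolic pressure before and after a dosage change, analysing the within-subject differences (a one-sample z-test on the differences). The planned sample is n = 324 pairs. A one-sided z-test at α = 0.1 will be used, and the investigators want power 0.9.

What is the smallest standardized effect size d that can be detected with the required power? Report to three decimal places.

Need Φ(δ − 1.282) = 0.9, so δ = 1.282 + 1.282 = 2.563.
δ = d·√n ⇒ d = δ/√n = 2.563/√324 = 0.1424.

d ≈ 0.142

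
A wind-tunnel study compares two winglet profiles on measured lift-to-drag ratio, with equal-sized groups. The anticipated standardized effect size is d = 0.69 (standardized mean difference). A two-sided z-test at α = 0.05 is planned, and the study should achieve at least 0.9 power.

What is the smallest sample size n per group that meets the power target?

n = 45 per group

Set Φ(δ − 1.960) = 0.9; then δ − 1.960 = Φ⁻¹(0.9) = 1.282, giving δ = 3.242.
(For δ > 0 the lower-tail rejection region contributes negligibly to power, so the one-term inversion is standard.)
δ = d·√(n/2) ⇒ n = 2(δ/d)² = 2 × (3.242 / 0.69)² = 44.14.
Round up to the next whole unit.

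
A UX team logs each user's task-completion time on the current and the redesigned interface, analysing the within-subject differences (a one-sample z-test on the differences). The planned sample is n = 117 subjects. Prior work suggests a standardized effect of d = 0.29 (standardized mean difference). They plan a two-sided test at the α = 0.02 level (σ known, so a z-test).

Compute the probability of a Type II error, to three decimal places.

Noncentrality parameter: δ = d·√n = 0.29 × √117 = 3.1368
Two-sided α = 0.02 → critical value z_{0.01} = 2.326.
Power = Φ(δ − 2.326) + Φ(−δ − 2.326) = Φ(0.810) + Φ(-5.463) = 0.7912 + 0.0000 = 0.7912.
Type II error: β = 1 − power = 1 − 0.7912 = 0.2088.

β ≈ 0.209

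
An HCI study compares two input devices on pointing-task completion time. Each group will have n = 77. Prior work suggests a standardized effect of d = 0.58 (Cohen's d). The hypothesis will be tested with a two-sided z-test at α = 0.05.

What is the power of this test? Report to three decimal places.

Power ≈ 0.949

Noncentrality parameter: δ = d·√(n/2) = 0.58 × √(77/2) = 3.5988
Critical value for a two-sided test at α = 0.05: z_{α/2} = 1.960.
Power = Φ(δ − 1.960) + Φ(−δ − 1.960) = Φ(1.639) + Φ(-5.559) = 0.9494 + 0.0000 = 0.9494.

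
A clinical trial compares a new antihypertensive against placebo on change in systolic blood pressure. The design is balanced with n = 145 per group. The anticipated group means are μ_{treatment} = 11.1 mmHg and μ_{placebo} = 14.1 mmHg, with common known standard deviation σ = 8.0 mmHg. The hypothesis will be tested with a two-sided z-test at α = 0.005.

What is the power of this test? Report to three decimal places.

Power ≈ 0.650

Standardized effect: d = |μ_{treatment} − μ_{placebo}| / σ = |11.1 − 14.1| / 8.0 = 0.3750
Noncentrality parameter: δ = d·√(n/2) = 0.3750 × √(145/2) = 3.1930
Two-sided α = 0.005 → critical value z_{0.0025} = 2.807.
Power = Φ(δ − 2.807) + Φ(−δ − 2.807) = Φ(0.386) + Φ(-6.000) = 0.6502 + 0.0000 = 0.6502.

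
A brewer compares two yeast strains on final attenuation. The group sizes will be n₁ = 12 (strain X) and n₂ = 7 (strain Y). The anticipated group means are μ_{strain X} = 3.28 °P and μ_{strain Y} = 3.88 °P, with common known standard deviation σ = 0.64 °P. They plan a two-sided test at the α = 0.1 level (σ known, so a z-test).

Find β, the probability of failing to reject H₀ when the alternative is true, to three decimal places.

β ≈ 0.372

Standardized effect: d = |μ_{strain X} − μ_{strain Y}| / σ = |3.28 − 3.88| / 0.64 = 0.9375
Noncentrality parameter: δ = d / √(1/n₁ + 1/n₂) = 0.9375 / √(1/12 + 1/7) = 1.9712
Critical value for a two-sided test at α = 0.1: z_{α/2} = 1.645.
Power = Φ(δ − 1.645) + Φ(−δ − 1.645) = Φ(0.326) + Φ(-3.616) = 0.6279 + 0.0001 = 0.6281.
Type II error: β = 1 − power = 1 − 0.6281 = 0.3719.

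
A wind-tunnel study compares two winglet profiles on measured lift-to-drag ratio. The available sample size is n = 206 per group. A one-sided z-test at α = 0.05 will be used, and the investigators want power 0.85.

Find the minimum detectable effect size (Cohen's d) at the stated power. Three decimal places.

d ≈ 0.264

Need Φ(δ − 1.645) = 0.85, so δ = 1.645 + 1.036 = 2.681.
δ = d·√(n/2) ⇒ d = δ/√(n/2) = 2.681/√(206/2) = 0.2642.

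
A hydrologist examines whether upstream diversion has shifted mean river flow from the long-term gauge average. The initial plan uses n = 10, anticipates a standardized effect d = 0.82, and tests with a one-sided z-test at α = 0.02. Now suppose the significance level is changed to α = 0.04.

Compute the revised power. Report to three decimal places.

δ = d·√n = 0.82 × √10 = 2.5931 (unchanged). New critical value: z_{0.04} = 1.751.
Revised power = P(Z > 1.751 − δ) = Φ(0.842) = 0.8002.

Power ≈ 0.800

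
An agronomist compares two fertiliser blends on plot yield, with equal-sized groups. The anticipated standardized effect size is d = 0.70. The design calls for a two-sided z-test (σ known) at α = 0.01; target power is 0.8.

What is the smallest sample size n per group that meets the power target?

For power 0.8 need Φ(δ − z_{0.005}) = 0.8, so δ = z_{0.005} + z_{0.20} = 2.576 + 0.842 = 3.417.
(Ignoring the negligible lower-tail rejection probability gives the usual closed-form inversion.)
δ = d·√(n/2) ⇒ n = 2(δ/d)² = 2 × (3.417 / 0.70)² = 47.67.
Round up to the next whole unit.

n = 48 per group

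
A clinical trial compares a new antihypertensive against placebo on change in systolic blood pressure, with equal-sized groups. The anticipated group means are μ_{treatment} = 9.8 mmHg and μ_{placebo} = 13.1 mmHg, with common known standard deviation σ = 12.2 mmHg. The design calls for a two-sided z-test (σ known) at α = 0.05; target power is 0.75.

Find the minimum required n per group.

Standardized effect: d = |μ_{treatment} − μ_{placebo}| / σ = |9.8 − 13.1| / 12.2 = 0.2705
Set Φ(δ − 1.960) = 0.75; then δ − 1.960 = Φ⁻¹(0.75) = 0.674, giving δ = 2.634.
(Ignoring the negligible lower-tail rejection probability gives the usual closed-form inversion.)
δ = d·√(n/2) ⇒ n = 2(δ/d)² = 2 × (2.634 / 0.2705)² = 189.72.
Round up to the next whole unit.

n = 190 per group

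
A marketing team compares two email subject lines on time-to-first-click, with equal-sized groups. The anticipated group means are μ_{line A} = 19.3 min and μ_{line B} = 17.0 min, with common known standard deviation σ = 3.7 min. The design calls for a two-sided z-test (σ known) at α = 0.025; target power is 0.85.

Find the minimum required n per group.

n = 56 per group

Standardized effect: d = |μ_{line A} − μ_{line B}| / σ = |19.3 − 17.0| / 3.7 = 0.6216
Set Φ(δ − 2.241) = 0.85; then δ − 2.241 = Φ⁻¹(0.85) = 1.036, giving δ = 3.278.
(For δ > 0 the lower-tail rejection region contributes negligibly to power, so the one-term inversion is standard.)
δ = d·√(n/2) ⇒ n = 2(δ/d)² = 2 × (3.278 / 0.6216)² = 55.61.
Rounding up, n = 56 per group.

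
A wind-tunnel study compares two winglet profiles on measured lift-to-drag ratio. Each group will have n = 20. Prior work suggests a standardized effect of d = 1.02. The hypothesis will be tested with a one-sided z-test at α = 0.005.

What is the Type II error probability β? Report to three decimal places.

β ≈ 0.258

Noncentrality parameter: δ = d·√(n/2) = 1.02 × √(20/2) = 3.2255
One-sided α = 0.005 → critical value z_{0.005} = 2.576.
Power = P(Z > 2.576 − δ) = Φ(0.650) = 0.7421.
Type II error: β = 1 − power = 1 − 0.7421 = 0.2579.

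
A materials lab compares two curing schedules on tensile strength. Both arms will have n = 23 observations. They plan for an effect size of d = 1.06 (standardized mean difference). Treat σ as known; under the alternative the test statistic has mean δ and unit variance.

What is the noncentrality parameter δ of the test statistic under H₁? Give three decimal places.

The noncentrality parameter scales effect size by the design's sample-size factor: δ = d·√(n/2) = 1.06 × √(23/2) = 3.5946

δ ≈ 3.595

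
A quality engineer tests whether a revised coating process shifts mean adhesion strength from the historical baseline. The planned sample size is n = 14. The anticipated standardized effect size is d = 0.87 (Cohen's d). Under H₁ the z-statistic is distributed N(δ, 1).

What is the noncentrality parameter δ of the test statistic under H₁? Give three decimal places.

δ ≈ 3.255

δ = d·√n = 0.87 × √14 = 3.2552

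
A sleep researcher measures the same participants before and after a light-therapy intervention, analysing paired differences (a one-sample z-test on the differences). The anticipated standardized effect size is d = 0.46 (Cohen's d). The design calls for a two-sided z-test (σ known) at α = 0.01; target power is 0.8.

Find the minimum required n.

n = 56

Set Φ(δ − 2.576) = 0.8; then δ − 2.576 = Φ⁻¹(0.8) = 0.842, giving δ = 3.417.
(For δ > 0 the lower-tail rejection region contributes negligibly to power, so the one-term inversion is standard.)
δ = d·√n ⇒ n = (δ/d)² = (3.417 / 0.46)² = 55.19.
Round up to the next whole unit.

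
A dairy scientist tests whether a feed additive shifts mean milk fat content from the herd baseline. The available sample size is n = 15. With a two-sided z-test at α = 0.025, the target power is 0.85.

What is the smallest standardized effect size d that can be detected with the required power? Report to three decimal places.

Need Φ(δ − 2.241) = 0.85, so δ = 2.241 + 1.036 = 3.278.
(Lower-tail contribution to power is negligible for δ > 0.)
δ = d·√n ⇒ d = δ/√n = 3.278/√15 = 0.8463.

d ≈ 0.846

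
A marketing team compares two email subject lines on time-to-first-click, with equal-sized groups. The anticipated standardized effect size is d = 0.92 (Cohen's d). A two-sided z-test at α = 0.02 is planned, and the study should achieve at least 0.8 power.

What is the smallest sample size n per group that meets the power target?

n = 24 per group

For power 0.8 need Φ(δ − z_{0.01}) = 0.8, so δ = z_{0.01} + z_{0.20} = 2.326 + 0.842 = 3.168.
(Ignoring the negligible lower-tail rejection probability gives the usual closed-form inversion.)
δ = d·√(n/2) ⇒ n = 2(δ/d)² = 2 × (3.168 / 0.92)² = 23.71.
Round up to the next whole unit.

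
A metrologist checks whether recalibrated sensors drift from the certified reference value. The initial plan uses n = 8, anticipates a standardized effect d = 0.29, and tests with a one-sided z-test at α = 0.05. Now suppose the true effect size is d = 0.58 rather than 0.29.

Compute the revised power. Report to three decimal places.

Power ≈ 0.498

With d = 0.58: δ = d·√n = 0.58 × √8 = 1.6405. Critical value z_{0.05} = 1.645.
Revised power = P(Z > 1.645 − δ) = Φ(-0.004) = 0.4983.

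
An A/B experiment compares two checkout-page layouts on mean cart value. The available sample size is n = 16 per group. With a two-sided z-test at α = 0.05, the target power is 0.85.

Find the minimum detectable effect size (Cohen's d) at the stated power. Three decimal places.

Need Φ(δ − 1.960) = 0.85, so δ = 1.960 + 1.036 = 2.996.
(The second rejection-region term Φ(−δ − z_{α/2}) is negligible and dropped.)
δ = d·√(n/2) ⇒ d = δ/√(n/2) = 2.996/√(16/2) = 1.0594.

d ≈ 1.059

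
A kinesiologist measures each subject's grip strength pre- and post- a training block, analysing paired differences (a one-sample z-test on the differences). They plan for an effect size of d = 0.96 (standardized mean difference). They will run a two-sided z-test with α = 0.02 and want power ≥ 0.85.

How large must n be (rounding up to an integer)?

For power 0.85 need Φ(δ − z_{0.01}) = 0.85, so δ = z_{0.01} + z_{0.15} = 2.326 + 1.036 = 3.363.
(For δ > 0 the lower-tail rejection region contributes negligibly to power, so the one-term inversion is standard.)
δ = d·√n ⇒ n = (δ/d)² = (3.363 / 0.96)² = 12.27.
Rounding up, n = 13.

n = 13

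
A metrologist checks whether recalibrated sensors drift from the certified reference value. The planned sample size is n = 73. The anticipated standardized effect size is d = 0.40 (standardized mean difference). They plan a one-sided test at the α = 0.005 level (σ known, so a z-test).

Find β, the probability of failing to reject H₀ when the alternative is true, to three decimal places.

Noncentrality parameter: δ = d·√n = 0.40 × √73 = 3.4176
One-sided α = 0.005 → critical value z_{0.005} = 2.576.
Power = Φ(δ − 2.576) = Φ(0.842) = 0.8000.
Type II error: β = 1 − power = 1 − 0.8000 = 0.2000.

β ≈ 0.200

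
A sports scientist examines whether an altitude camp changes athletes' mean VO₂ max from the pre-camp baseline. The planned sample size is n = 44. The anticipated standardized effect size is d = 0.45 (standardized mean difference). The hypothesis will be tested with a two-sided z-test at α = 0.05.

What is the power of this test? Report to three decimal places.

Noncentrality parameter: δ = d·√n = 0.45 × √44 = 2.9850
Critical value for a two-sided test at α = 0.05: z_{α/2} = 1.960.
Power = Φ(δ − 1.960) + Φ(−δ − 1.960) = Φ(1.025) + Φ(-4.945) = 0.8473 + 0.0000 = 0.8473.

Power ≈ 0.847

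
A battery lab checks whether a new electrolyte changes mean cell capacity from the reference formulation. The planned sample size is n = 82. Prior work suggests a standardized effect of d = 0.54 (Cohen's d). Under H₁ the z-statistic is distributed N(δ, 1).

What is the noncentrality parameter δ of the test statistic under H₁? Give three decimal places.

δ = d·√n = 0.54 × √82 = 4.8899

δ ≈ 4.890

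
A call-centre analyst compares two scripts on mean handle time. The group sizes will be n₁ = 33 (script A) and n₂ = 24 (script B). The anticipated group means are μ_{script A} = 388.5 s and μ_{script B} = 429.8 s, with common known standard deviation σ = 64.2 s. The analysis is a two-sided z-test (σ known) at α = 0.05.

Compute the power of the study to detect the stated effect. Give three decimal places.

Power ≈ 0.669

Standardized effect: d = |μ_{script A} − μ_{script B}| / σ = |388.5 − 429.8| / 64.2 = 0.6433
Noncentrality parameter: δ = d / √(1/n₁ + 1/n₂) = 0.6433 / √(1/33 + 1/24) = 2.3980
Two-sided α = 0.05 → critical value z_{0.025} = 1.960.
Power = Φ(δ − 1.960) + Φ(−δ − 1.960) = Φ(0.438) + Φ(-4.358) = 0.6693 + 0.0000 = 0.6693.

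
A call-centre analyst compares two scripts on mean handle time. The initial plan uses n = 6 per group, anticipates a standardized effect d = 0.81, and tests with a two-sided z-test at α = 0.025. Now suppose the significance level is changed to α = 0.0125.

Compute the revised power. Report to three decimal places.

Power ≈ 0.137

δ = d·√(n/2) = 0.81 × √(6/2) = 1.4030 (unchanged). New critical value: z_{0.0063} = 2.498.
Revised power = Φ(δ − 2.498) + Φ(−δ − 2.498) = Φ(-1.095) + Φ(-3.901) = 0.1368 + 0.0000 = 0.1369.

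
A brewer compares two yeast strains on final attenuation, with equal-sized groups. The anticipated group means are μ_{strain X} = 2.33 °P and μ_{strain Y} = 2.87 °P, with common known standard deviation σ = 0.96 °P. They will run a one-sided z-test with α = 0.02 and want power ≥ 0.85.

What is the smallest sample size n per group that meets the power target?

n = 61 per group

Standardized effect: d = |μ_{strain X} − μ_{strain Y}| / σ = |2.33 − 2.87| / 0.96 = 0.5625
For power 0.85 need Φ(δ − z_{0.02}) = 0.85, so δ = z_{0.02} + z_{0.15} = 2.054 + 1.036 = 3.090.
δ = d·√(n/2) ⇒ n = 2(δ/d)² = 2 × (3.090 / 0.5625)² = 60.36.
Round up to the next whole unit.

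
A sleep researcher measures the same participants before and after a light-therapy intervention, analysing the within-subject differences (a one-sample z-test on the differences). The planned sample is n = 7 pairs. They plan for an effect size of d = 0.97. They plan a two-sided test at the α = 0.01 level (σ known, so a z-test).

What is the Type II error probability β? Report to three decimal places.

Noncentrality parameter: δ = d·√n = 0.97 × √7 = 2.5664
Critical value for a two-sided test at α = 0.01: z_{α/2} = 2.576.
Power = Φ(δ − 2.576) + Φ(−δ − 2.576) = Φ(-0.009) + Φ(-5.142) = 0.4962 + 0.0000 = 0.4962.
Type II error: β = 1 − power = 1 − 0.4962 = 0.5038.

β ≈ 0.504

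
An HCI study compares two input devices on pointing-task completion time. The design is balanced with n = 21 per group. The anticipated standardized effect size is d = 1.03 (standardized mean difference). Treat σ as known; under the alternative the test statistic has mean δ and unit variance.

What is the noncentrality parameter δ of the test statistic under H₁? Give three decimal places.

δ ≈ 3.338

δ = d·√(n/2) = 1.03 × √(21/2) = 3.3376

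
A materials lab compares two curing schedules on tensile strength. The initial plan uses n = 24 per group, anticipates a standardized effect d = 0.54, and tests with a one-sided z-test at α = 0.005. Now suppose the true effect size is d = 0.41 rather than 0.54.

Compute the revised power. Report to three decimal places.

With d = 0.41: δ = d·√(n/2) = 0.41 × √(24/2) = 1.4203. Critical value z_{0.005} = 2.576.
Revised power = P(Z > 2.576 − δ) = Φ(-1.156) = 0.1239.

Power ≈ 0.124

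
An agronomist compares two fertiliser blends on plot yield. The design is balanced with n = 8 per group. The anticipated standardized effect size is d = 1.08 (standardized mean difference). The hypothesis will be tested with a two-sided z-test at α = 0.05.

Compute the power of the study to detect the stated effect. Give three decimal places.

Noncentrality parameter: δ = d·√(n/2) = 1.08 × √(8/2) = 2.1600
Two-sided α = 0.05 → critical value z_{0.025} = 1.960.
Power = Φ(δ − 1.960) + Φ(−δ − 1.960) = Φ(0.200) + Φ(-4.120) = 0.5793 + 0.0000 = 0.5793.

Power ≈ 0.579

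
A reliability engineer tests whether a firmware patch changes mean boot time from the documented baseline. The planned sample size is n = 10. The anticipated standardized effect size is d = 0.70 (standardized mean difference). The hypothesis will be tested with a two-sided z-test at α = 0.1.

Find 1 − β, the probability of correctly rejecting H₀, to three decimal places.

Power ≈ 0.715

Noncentrality parameter: δ = d·√n = 0.70 × √10 = 2.2136
Two-sided α = 0.1 → critical value z_{0.05} = 1.645.
Power = Φ(δ − 1.645) + Φ(−δ − 1.645) = Φ(0.569) + Φ(-3.858) = 0.7152 + 0.0001 = 0.7153.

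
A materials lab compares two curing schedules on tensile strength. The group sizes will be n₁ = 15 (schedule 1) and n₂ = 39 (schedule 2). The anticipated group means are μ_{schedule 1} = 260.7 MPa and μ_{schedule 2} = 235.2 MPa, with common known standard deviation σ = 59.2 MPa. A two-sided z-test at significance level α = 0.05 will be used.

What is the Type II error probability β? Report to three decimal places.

Standardized effect: d = |μ_{schedule 1} − μ_{schedule 2}| / σ = |260.7 − 235.2| / 59.2 = 0.4307
Noncentrality parameter: δ = d / √(1/n₁ + 1/n₂) = 0.4307 / √(1/15 + 1/39) = 1.4177
Critical value for a two-sided test at α = 0.05: z_{α/2} = 1.960.
Power = Φ(δ − 1.960) + Φ(−δ − 1.960) = Φ(-0.542) + Φ(-3.378) = 0.2938 + 0.0004 = 0.2942.
Type II error: β = 1 − power = 1 − 0.2942 = 0.7058.

β ≈ 0.706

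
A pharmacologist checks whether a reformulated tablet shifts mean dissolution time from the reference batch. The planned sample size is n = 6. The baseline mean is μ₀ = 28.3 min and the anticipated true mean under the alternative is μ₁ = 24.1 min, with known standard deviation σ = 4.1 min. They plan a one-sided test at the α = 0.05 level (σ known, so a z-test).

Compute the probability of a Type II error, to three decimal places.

Standardized effect: d = |μ₁ − μ₀| / σ = |24.1 − 28.3| / 4.1 = 1.0244
Noncentrality parameter: λ = d·√n = 1.0244 × √6 = 2.5092
Critical value for a one-sided test at α = 0.05: z_α = 1.645.
Power = P(Z > 1.645 − λ) = Φ(0.864) = 0.8063.
Type II error: β = 1 − power = 1 − 0.8063 = 0.1937.

β ≈ 0.194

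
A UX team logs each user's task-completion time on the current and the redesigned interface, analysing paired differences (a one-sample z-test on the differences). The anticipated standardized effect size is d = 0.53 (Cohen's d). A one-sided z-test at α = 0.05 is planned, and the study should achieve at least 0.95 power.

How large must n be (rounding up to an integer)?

n = 39

Set Φ(δ − 1.645) = 0.95; then δ − 1.645 = Φ⁻¹(0.95) = 1.645, giving δ = 3.290.
δ = d·√n ⇒ n = (δ/d)² = (3.290 / 0.53)² = 38.53.
Rounding up, n = 39.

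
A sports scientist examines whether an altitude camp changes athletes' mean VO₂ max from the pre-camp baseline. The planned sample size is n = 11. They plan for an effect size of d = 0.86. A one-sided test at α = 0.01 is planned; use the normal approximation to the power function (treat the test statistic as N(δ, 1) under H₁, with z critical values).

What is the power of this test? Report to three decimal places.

Noncentrality parameter: δ = d·√n = 0.86 × √11 = 2.8523
Critical value for a one-sided test at α = 0.01: z_α = 2.326.
Power = Φ(δ − 2.326) = Φ(0.526) = 0.7005.

Power ≈ 0.701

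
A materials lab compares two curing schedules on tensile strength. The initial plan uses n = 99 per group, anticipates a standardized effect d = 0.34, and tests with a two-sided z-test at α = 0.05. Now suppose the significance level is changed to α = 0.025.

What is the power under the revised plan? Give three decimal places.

Power ≈ 0.560

δ = d·√(n/2) = 0.34 × √(99/2) = 2.3921 (unchanged). New critical value: z_{0.0125} = 2.241.
Revised power = Φ(δ − 2.241) + Φ(−δ − 2.241) = Φ(0.151) + Φ(-4.634) = 0.5599 + 0.0000 = 0.5599.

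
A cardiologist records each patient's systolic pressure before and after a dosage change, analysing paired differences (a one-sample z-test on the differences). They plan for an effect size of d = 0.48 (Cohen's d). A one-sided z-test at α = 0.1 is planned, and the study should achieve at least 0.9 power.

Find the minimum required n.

n = 29

Set Φ(δ − 1.282) = 0.9; then δ − 1.282 = Φ⁻¹(0.9) = 1.282, giving δ = 2.563.
δ = d·√n ⇒ n = (δ/d)² = (2.563 / 0.48)² = 28.51.
Rounding up, n = 29.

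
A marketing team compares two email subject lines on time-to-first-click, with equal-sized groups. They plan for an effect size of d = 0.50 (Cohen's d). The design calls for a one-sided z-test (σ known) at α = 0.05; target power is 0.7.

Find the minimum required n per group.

For power 0.7 need Φ(δ − z_{0.05}) = 0.7, so δ = z_{0.05} + z_{0.30} = 1.645 + 0.524 = 2.169.
δ = d·√(n/2) ⇒ n = 2(δ/d)² = 2 × (2.169 / 0.50)² = 37.65.
Rounding up, n = 38 per group.

n = 38 per group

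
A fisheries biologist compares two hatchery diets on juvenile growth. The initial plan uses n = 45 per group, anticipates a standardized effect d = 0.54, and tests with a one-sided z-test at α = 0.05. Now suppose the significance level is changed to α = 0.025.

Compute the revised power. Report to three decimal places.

δ = d·√(n/2) = 0.54 × √(45/2) = 2.5614 (unchanged). New critical value: z_{0.025} = 1.960.
Revised power = P(Z > 1.960 − δ) = Φ(0.601) = 0.7262.

Power ≈ 0.726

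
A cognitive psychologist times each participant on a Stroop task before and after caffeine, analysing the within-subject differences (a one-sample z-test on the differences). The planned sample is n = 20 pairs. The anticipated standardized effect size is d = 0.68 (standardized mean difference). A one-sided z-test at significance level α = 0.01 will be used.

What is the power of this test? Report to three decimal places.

Noncentrality parameter: δ = d·√n = 0.68 × √20 = 3.0411
One-sided α = 0.01 → critical value z_{0.01} = 2.326.
Power = P(Z > 2.326 − δ) = Φ(0.715) = 0.7626.

Power ≈ 0.763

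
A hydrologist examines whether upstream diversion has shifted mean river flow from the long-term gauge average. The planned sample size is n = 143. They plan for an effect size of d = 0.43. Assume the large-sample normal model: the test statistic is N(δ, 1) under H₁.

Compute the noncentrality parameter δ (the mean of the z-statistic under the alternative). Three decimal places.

The noncentrality parameter scales effect size by the design's sample-size factor: δ = d·√n = 0.43 × √143 = 5.1421

δ ≈ 5.142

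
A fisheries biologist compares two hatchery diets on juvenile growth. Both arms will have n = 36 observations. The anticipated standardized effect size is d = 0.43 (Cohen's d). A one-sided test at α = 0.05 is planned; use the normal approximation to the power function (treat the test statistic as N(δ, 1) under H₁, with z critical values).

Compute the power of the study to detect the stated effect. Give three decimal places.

Noncentrality parameter: δ = d·√(n/2) = 0.43 × √(36/2) = 1.8243
One-sided α = 0.05 → critical value z_{0.05} = 1.645.
Power = Φ(δ − 1.645) = Φ(0.179) = 0.5712.

Power ≈ 0.571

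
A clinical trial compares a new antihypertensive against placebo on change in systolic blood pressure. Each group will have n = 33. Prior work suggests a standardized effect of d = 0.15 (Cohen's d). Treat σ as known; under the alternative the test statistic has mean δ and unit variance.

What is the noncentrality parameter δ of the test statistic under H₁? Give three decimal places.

The noncentrality parameter scales effect size by the design's sample-size factor: δ = d·√(n/2) = 0.15 × √(33/2) = 0.6093

δ ≈ 0.609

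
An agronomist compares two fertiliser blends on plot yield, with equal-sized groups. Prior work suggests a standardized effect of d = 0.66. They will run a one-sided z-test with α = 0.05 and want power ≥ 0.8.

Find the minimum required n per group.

For power 0.8 need Φ(δ − z_{0.05}) = 0.8, so δ = z_{0.05} + z_{0.20} = 1.645 + 0.842 = 2.486.
δ = d·√(n/2) ⇒ n = 2(δ/d)² = 2 × (2.486 / 0.66)² = 28.39.
Round up to the next whole unit.

n = 29 per group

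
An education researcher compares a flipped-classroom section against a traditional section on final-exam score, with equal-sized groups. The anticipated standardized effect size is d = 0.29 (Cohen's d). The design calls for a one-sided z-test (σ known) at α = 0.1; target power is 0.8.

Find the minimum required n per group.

Set Φ(δ − 1.282) = 0.8; then δ − 1.282 = Φ⁻¹(0.8) = 0.842, giving δ = 2.123.
δ = d·√(n/2) ⇒ n = 2(δ/d)² = 2 × (2.123 / 0.29)² = 107.20.
Round up to the next whole unit.

n = 108 per group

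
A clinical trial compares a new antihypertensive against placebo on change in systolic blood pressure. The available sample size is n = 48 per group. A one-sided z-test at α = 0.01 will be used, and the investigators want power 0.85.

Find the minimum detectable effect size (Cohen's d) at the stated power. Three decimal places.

d ≈ 0.686

Required noncentrality: δ = z_{0.01} + z_{0.15} = 2.326 + 1.036 = 3.363.
δ = d·√(n/2) ⇒ d = δ/√(n/2) = 3.363/√(48/2) = 0.6864.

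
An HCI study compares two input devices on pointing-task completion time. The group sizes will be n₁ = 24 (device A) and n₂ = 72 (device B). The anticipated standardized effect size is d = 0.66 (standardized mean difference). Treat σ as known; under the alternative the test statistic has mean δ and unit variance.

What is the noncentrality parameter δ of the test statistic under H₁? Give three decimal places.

δ ≈ 2.800

The noncentrality parameter scales effect size by the design's sample-size factor: δ = d / √(1/n₁ + 1/n₂) = 0.66 / √(1/24 + 1/72) = 2.8001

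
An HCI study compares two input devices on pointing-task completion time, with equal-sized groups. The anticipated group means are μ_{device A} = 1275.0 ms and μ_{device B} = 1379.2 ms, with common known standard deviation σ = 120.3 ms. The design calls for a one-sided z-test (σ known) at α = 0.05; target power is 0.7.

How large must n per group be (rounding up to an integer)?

n = 13 per group

Standardized effect: d = |μ_{device A} − μ_{device B}| / σ = |1275.0 − 1379.2| / 120.3 = 0.8662
For power 0.7 need Φ(δ − z_{0.05}) = 0.7, so δ = z_{0.05} + z_{0.30} = 1.645 + 0.524 = 2.169.
δ = d·√(n/2) ⇒ n = 2(δ/d)² = 2 × (2.169 / 0.8662)² = 12.54.
Round up to the next whole unit.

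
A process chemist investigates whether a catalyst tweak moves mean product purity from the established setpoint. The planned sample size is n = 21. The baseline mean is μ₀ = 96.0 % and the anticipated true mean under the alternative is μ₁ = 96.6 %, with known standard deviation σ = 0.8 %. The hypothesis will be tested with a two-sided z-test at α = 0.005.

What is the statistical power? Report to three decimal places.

Power ≈ 0.736

Standardized effect: d = |μ₁ − μ₀| / σ = |96.6 − 96.0| / 0.8 = 0.7500
Noncentrality parameter: δ = d·√n = 0.7500 × √21 = 3.4369
Critical value for a two-sided test at α = 0.005: z_{α/2} = 2.807.
Power = Φ(δ − 2.807) + Φ(−δ − 2.807) = Φ(0.630) + Φ(-6.244) = 0.7356 + 0.0000 = 0.7356.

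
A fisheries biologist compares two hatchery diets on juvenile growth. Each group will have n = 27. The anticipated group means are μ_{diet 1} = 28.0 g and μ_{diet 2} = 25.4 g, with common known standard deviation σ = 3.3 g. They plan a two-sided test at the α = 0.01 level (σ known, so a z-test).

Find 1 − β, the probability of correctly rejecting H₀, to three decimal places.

Standardized effect: d = |μ_{diet 1} − μ_{diet 2}| / σ = |28.0 − 25.4| / 3.3 = 0.7879
Noncentrality parameter: δ = d·√(n/2) = 0.7879 × √(27/2) = 2.8949
Two-sided α = 0.01 → critical value z_{0.005} = 2.576.
Power = Φ(δ − 2.576) + Φ(−δ − 2.576) = Φ(0.319) + Φ(-5.471) = 0.6251 + 0.0000 = 0.6251.

Power ≈ 0.625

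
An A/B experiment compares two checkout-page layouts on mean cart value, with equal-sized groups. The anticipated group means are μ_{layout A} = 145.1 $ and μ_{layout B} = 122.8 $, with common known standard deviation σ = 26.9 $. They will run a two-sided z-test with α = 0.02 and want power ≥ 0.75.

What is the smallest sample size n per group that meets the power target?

Standardized effect: d = |μ_{layout A} − μ_{layout B}| / σ = |145.1 − 122.8| / 26.9 = 0.8290
Set Φ(δ − 2.326) = 0.75; then δ − 2.326 = Φ⁻¹(0.75) = 0.674, giving δ = 3.001.
(Ignoring the negligible lower-tail rejection probability gives the usual closed-form inversion.)
δ = d·√(n/2) ⇒ n = 2(δ/d)² = 2 × (3.001 / 0.8290)² = 26.21.
Rounding up, n = 27 per group.

n = 27 per group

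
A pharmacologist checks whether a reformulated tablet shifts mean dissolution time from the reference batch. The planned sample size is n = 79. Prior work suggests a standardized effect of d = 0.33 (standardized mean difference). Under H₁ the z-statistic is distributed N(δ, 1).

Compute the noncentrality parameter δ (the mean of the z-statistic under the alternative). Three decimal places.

δ ≈ 2.933

The noncentrality parameter scales effect size by the design's sample-size factor: δ = d·√n = 0.33 × √79 = 2.9331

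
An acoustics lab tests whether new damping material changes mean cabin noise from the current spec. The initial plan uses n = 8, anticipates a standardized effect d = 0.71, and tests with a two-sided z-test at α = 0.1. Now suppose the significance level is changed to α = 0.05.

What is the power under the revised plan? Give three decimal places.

δ = d·√n = 0.71 × √8 = 2.0082 (unchanged). New critical value: z_{0.025} = 1.960.
Revised power = Φ(δ − 1.960) + Φ(−δ − 1.960) = Φ(0.048) + Φ(-3.968) = 0.5192 + 0.0000 = 0.5193.

Power ≈ 0.519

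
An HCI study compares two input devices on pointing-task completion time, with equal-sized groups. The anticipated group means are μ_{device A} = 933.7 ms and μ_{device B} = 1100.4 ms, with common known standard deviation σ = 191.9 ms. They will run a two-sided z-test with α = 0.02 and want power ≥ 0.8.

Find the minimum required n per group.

n = 27 per group

Standardized effect: d = |μ_{device A} − μ_{device B}| / σ = |933.7 − 1100.4| / 191.9 = 0.8687
Set Φ(δ − 2.326) = 0.8; then δ − 2.326 = Φ⁻¹(0.8) = 0.842, giving δ = 3.168.
(The Φ(−δ − z_{α/2}) term is vanishingly small for δ > 0 and is dropped in the standard sample-size formula.)
δ = d·√(n/2) ⇒ n = 2(δ/d)² = 2 × (3.168 / 0.8687)² = 26.60.
Round up to the next whole unit.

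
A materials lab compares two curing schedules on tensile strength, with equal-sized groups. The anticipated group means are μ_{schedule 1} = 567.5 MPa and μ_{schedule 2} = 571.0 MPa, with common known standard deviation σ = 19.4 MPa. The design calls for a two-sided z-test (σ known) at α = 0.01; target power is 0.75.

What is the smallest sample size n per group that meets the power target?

Standardized effect: d = |μ_{schedule 1} − μ_{schedule 2}| / σ = |567.5 − 571.0| / 19.4 = 0.1804
For power 0.75 need Φ(δ − z_{0.005}) = 0.75, so δ = z_{0.005} + z_{0.25} = 2.576 + 0.674 = 3.250.
(The Φ(−δ − z_{α/2}) term is vanishingly small for δ > 0 and is dropped in the standard sample-size formula.)
δ = d·√(n/2) ⇒ n = 2(δ/d)² = 2 × (3.250 / 0.1804)² = 649.16.
Round up to the next whole unit.

n = 650 per group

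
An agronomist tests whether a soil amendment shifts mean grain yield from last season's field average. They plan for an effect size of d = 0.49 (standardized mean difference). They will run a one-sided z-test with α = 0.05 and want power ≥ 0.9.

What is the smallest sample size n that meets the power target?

n = 36

Set Φ(δ − 1.645) = 0.9; then δ − 1.645 = Φ⁻¹(0.9) = 1.282, giving δ = 2.926.
δ = d·√n ⇒ n = (δ/d)² = (2.926 / 0.49)² = 35.67.
Rounding up, n = 36.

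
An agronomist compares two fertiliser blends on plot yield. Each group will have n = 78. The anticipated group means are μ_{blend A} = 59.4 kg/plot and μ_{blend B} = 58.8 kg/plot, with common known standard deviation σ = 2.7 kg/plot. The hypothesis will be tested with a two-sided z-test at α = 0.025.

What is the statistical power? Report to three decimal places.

Power ≈ 0.197

Standardized effect: d = |μ_{blend A} − μ_{blend B}| / σ = |59.4 − 58.8| / 2.7 = 0.2222
Noncentrality parameter: δ = d·√(n/2) = 0.2222 × √(78/2) = 1.3878
Critical value for a two-sided test at α = 0.025: z_{α/2} = 2.241.
Power = Φ(δ − 2.241) + Φ(−δ − 2.241) = Φ(-0.854) + Φ(-3.629) = 0.1967 + 0.0001 = 0.1968.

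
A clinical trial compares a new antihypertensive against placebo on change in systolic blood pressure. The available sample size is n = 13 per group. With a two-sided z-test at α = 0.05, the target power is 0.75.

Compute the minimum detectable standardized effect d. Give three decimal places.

Need Φ(δ − 1.960) = 0.75, so δ = 1.960 + 0.674 = 2.634.
(Lower-tail contribution to power is negligible for δ > 0.)
δ = d·√(n/2) ⇒ d = δ/√(n/2) = 2.634/√(13/2) = 1.0333.

d ≈ 1.033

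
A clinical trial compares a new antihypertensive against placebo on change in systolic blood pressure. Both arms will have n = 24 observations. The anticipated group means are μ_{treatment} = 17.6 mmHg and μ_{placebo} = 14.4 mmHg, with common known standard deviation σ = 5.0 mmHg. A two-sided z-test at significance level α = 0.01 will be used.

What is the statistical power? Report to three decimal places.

Standardized effect: d = |μ_{treatment} − μ_{placebo}| / σ = |17.6 − 14.4| / 5.0 = 0.6400
Noncentrality parameter: δ = d·√(n/2) = 0.6400 × √(24/2) = 2.2170
Two-sided α = 0.01 → critical value z_{0.005} = 2.576.
Power = Φ(δ − 2.576) + Φ(−δ − 2.576) = Φ(-0.359) + Φ(-4.793) = 0.3599 + 0.0000 = 0.3599.

Power ≈ 0.360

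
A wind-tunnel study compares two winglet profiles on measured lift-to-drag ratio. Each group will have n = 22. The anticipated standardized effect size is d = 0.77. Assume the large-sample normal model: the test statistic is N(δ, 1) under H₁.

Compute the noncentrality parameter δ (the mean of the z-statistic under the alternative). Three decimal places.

δ ≈ 2.554

The noncentrality parameter scales effect size by the design's sample-size factor: δ = d·√(n/2) = 0.77 × √(22/2) = 2.5538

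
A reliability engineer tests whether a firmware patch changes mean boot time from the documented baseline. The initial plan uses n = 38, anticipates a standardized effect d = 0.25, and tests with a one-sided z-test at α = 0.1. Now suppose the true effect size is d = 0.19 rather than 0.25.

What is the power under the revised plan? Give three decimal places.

With d = 0.19: δ = d·√n = 0.19 × √38 = 1.1712. Critical value z_{0.1} = 1.282.
Revised power = Φ(δ − 1.282) = Φ(-0.110) = 0.4561.

Power ≈ 0.456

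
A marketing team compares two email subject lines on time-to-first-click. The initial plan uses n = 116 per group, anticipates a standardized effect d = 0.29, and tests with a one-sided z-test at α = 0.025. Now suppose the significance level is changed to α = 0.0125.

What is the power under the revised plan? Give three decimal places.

Power ≈ 0.487

δ = d·√(n/2) = 0.29 × √(116/2) = 2.2086 (unchanged). New critical value: z_{0.0125} = 2.241.
Revised power = Φ(δ − 2.241) = Φ(-0.033) = 0.4869.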